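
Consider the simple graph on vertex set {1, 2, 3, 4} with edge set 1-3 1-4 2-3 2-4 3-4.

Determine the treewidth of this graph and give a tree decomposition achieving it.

Treewidth 2.
One optimal decomposition is:
Bags: B1 = {1, 3, 4}  B2 = {2, 3, 4}
Tree: B1–B2

Each bag holds 3 vertices, so the decomposition has width 2, which upper-bounds the treewidth. Conversely, {1, 3, 4} is a clique of size 3, and the vertices of any clique must share a bag in every tree decomposition; so some bag has ≥ 3 vertices and tw(G) ≥ 2. Combining the bounds, tw(G) = 2.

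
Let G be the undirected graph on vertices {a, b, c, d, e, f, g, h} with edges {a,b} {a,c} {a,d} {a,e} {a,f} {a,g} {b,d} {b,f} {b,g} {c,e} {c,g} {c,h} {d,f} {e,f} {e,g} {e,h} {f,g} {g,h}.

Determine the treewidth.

3

A width-3 tree decomposition is:
Bags: B1 = {a, b, f, g}  B2 = {a, b, d, f}  B3 = {a, e, f, g}  B4 = {a, c, e, g}  B5 = {c, e, g, h}
Tree: B1–B2, B1–B3, B3–B4, B4–B5
The largest bag has 4 vertices, giving width 3; this decomposition certifies tw(G) ≤ 3. Conversely, {a, b, d, f} is a clique of size 4, and the vertices of any clique must share a bag in every tree decomposition; so some bag has ≥ 4 vertices and tw(G) ≥ 3. Combining the bounds, tw(G) = 3.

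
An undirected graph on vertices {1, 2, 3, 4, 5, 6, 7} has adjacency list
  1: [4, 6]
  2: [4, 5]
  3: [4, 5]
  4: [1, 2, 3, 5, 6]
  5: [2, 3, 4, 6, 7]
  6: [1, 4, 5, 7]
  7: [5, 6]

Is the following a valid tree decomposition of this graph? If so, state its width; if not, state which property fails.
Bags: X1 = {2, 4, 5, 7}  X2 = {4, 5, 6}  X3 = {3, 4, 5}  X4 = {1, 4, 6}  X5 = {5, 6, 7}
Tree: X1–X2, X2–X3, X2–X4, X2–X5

A tree decomposition must satisfy three properties: every vertex lies in some bag; for every edge, both endpoints lie together in some bag; and for every vertex, the bags containing it form a connected subtree. Here bags containing vertex 7 are not connected in the tree, so the decomposition is invalid.

No — bags containing vertex 7 are not connected in the tree.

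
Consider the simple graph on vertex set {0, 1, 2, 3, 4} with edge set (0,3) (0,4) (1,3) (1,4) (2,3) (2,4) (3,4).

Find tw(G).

A width-2 tree decomposition is:
Bags: B1 = {0, 3, 4}  B2 = {2, 3, 4}  B3 = {1, 3, 4}
Tree: B1–B2, B2–B3
Each bag holds 3 vertices, so the decomposition has width 2, which upper-bounds the treewidth. For the lower bound, the 3 vertices {0, 3, 4} are pairwise adjacent, and any tree decomposition puts a clique entirely inside one bag — forcing width ≥ 2. The upper and lower bounds meet at 2, so that is the treewidth.

2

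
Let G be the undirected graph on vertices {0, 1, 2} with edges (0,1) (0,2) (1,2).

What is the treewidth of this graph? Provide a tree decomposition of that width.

Treewidth 2.
Bags: B1 = {0, 1, 2}
Tree: (single bag)

A single bag containing all 3 vertices is trivially a valid decomposition of width 2. For the lower bound, the 3 vertices {0, 1, 2} are pairwise adjacent, and any tree decomposition puts a clique entirely inside one bag — forcing width ≥ 2. Combining the bounds, tw(G) = 2.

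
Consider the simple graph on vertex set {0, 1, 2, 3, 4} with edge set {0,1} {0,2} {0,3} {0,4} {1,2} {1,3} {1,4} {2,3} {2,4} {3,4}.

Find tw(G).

4

A width-4 tree decomposition is:
Bags: B1 = {0, 1, 2, 3, 4}
Tree: (single bag)
A single bag containing all 5 vertices is trivially a valid decomposition of width 4. For the lower bound, the 5 vertices {0, 1, 2, 3, 4} are pairwise adjacent, and any tree decomposition puts a clique entirely inside one bag — forcing width ≥ 4. The upper and lower bounds meet at 4, so that is the treewidth.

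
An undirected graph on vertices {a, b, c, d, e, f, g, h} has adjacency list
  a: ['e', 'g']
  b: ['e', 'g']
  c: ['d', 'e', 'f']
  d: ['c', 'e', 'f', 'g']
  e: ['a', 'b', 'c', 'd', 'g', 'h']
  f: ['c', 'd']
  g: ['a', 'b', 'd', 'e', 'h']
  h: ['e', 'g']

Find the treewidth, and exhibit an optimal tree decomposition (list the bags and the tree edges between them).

Each bag holds 3 vertices, so the decomposition has width 2, which upper-bounds the treewidth. For the lower bound, the 3 vertices {d, e, g} are pairwise adjacent, and any tree decomposition puts a clique entirely inside one bag — forcing width ≥ 2. Therefore the treewidth is 2.

Treewidth 2.
Bags: B1 = {e, g, h}  B2 = {d, e, g}  B3 = {c, d, e}  B4 = {b, e, g}  B5 = {a, e, g}  B6 = {c, d, f}
Tree: B1–B2, B2–B3, B2–B4, B1–B5, B3–B6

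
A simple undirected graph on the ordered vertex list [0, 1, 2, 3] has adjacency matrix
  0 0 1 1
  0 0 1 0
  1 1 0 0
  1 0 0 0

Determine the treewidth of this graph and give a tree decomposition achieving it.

Treewidth 1.
One optimal decomposition is:
Bags: B1 = {1, 2}  B2 = {0, 2}  B3 = {0, 3}
Tree: B1–B2, B2–B3

Every bag has size at most 2, so the width is 2 − 1 = 1 and tw(G) ≤ 1. G has an edge, so its treewidth is at least 1. Therefore the treewidth is 1.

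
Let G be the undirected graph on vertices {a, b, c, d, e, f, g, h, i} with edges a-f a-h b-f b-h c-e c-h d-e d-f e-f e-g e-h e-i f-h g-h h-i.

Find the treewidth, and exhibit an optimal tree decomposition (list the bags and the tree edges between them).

Every bag has size at most 3, so the width is 3 − 1 = 2 and tw(G) ≤ 2. Conversely, {d, e, f} is a clique of size 3, and the vertices of any clique must share a bag in every tree decomposition; so some bag has ≥ 3 vertices and tw(G) ≥ 2. Combining the bounds, tw(G) = 2.

Treewidth 2.
Bags: B1 = {d, e, f}  B2 = {e, f, h}  B3 = {a, f, h}  B4 = {b, f, h}  B5 = {e, h, i}  B6 = {e, g, h}  B7 = {c, e, h}
Tree: B1–B2, B2–B3, B2–B4, B2–B5, B5–B6, B5–B7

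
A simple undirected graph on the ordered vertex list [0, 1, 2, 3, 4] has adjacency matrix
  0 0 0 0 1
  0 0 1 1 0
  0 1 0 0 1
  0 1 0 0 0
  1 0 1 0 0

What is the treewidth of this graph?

1

A width-1 tree decomposition is:
Bags: B1 = {2, 4}  B2 = {1, 2}  B3 = {1, 3}  B4 = {0, 4}
Tree: B1–B2, B2–B3, B1–B4
Each bag holds 2 vertices, so the decomposition has width 1, which upper-bounds the treewidth. Since G has at least one edge (e.g. 2–4), it is not an edgeless graph, so tw(G) ≥ 1. Combining the bounds, tw(G) = 1.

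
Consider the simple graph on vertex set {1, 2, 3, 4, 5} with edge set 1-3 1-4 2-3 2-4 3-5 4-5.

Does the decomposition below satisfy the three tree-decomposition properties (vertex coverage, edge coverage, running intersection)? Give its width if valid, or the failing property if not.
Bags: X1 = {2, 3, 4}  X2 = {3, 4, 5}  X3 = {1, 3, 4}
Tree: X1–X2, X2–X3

Yes; width 2.

Every vertex of G appears in some bag (union = {1, 2, 3, 4, 5}); every edge is covered by a bag; and for each vertex v the set of bags containing v is connected in the bag tree. The decomposition is therefore valid. The largest bag has 3 vertices, so the width is 2.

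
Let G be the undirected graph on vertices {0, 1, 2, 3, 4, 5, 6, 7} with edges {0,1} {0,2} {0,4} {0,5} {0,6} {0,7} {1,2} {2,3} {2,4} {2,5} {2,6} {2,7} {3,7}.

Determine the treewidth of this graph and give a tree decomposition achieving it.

The largest bag has 3 vertices, giving width 2; this decomposition certifies tw(G) ≤ 2. On the other hand G contains the 3-clique {0, 1, 2}. A clique must lie in a single bag of any decomposition, so no decomposition can have width below 2. The upper and lower bounds meet at 2, so that is the treewidth.

Treewidth 2.
Bags: B1 = {0, 2, 6}  B2 = {0, 2, 5}  B3 = {0, 2, 7}  B4 = {2, 3, 7}  B5 = {0, 1, 2}  B6 = {0, 2, 4}
Tree: B1–B2, B1–B3, B3–B4, B2–B5, B3–B6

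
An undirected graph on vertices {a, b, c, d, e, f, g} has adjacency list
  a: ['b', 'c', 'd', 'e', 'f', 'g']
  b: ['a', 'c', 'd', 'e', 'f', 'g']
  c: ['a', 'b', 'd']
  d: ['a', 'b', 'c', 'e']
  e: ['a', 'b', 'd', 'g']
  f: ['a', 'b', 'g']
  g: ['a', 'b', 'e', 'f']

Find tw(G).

3

A width-3 tree decomposition is:
Bags: B1 = {a, b, f, g}  B2 = {a, b, e, g}  B3 = {a, b, d, e}  B4 = {a, b, c, d}
Tree: B1–B2, B2–B3, B3–B4
Each bag holds 4 vertices, so the decomposition has width 3, which upper-bounds the treewidth. On the other hand G contains the 4-clique {a, b, d, e}. A clique must lie in a single bag of any decomposition, so no decomposition can have width below 3. The upper and lower bounds meet at 3, so that is the treewidth.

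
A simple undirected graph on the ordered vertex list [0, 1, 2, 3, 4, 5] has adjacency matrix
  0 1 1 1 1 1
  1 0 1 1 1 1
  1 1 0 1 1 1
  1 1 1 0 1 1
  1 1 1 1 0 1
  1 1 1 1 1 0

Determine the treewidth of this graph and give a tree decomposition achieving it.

A single bag containing all 6 vertices is trivially a valid decomposition of width 5. On the other hand G contains the 6-clique {0, 1, 2, 3, 4, 5}. A clique must lie in a single bag of any decomposition, so no decomposition can have width below 5. Therefore the treewidth is 5.

Treewidth 5.
Bags: B1 = {0, 1, 2, 3, 4, 5}
Tree: (single bag)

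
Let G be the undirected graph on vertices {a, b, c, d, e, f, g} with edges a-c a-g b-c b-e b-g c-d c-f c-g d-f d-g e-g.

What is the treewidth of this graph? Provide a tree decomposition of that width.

Treewidth 2.
One optimal decomposition is:
Bags: B1 = {b, c, g}  B2 = {b, e, g}  B3 = {c, d, g}  B4 = {a, c, g}  B5 = {c, d, f}
Tree: B1–B2, B1–B3, B1–B4, B3–B5

The largest bag has 3 vertices, giving width 2; this decomposition certifies tw(G) ≤ 2. Conversely, {b, e, g} is a clique of size 3, and the vertices of any clique must share a bag in every tree decomposition; so some bag has ≥ 3 vertices and tw(G) ≥ 2. The upper and lower bounds meet at 2, so that is the treewidth.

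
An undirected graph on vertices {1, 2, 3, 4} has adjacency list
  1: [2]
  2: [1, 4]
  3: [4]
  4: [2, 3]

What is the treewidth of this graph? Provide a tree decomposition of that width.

Treewidth 1.
Bags: B1 = {1, 2}  B2 = {2, 4}  B3 = {3, 4}
Tree: B1–B2, B2–B3

Each bag holds 2 vertices, so the decomposition has width 1, which upper-bounds the treewidth. G has an edge, so its treewidth is at least 1. Therefore the treewidth is 1.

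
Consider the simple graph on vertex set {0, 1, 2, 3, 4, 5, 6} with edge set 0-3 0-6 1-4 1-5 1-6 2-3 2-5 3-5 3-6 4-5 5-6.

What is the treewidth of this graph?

2

A width-2 tree decomposition is:
Bags: B1 = {1, 4, 5}  B2 = {1, 5, 6}  B3 = {3, 5, 6}  B4 = {0, 3, 6}  B5 = {2, 3, 5}
Tree: B1–B2, B2–B3, B3–B4, B3–B5
The largest bag has 3 vertices, giving width 2; this decomposition certifies tw(G) ≤ 2. On the other hand G contains the 3-clique {0, 3, 6}. A clique must lie in a single bag of any decomposition, so no decomposition can have width below 2. The upper and lower bounds meet at 2, so that is the treewidth.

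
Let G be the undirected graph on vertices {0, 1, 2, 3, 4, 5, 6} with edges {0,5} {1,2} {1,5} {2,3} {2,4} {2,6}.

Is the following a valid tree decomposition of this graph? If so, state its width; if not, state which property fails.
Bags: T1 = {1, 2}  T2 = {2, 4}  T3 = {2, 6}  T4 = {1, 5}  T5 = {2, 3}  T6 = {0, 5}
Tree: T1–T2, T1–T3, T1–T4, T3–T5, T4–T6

Yes; width 1.

Checking the three conditions: (i) the bags cover all of {0, 1, 2, 3, 4, 5, 6}; (ii) for each edge, some bag contains both endpoints; (iii) the bags containing any fixed vertex form a subtree. All hold, so the decomposition is valid with width 2 − 1 = 1.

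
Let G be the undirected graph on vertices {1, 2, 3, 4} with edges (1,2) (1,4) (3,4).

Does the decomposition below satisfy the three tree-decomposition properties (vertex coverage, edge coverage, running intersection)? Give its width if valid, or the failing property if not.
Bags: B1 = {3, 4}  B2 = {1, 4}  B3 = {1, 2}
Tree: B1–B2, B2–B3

Every vertex of G appears in some bag (union = {1, 2, 3, 4}); every edge is covered by a bag; and for each vertex v the set of bags containing v is connected in the bag tree. The decomposition is therefore valid. The largest bag has 2 vertices, so the width is 1.

Yes; width 1.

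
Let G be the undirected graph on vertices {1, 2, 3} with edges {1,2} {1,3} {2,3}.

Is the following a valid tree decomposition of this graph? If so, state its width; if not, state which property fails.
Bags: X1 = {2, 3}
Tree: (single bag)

A tree decomposition must satisfy three properties: every vertex lies in some bag; for every edge, both endpoints lie together in some bag; and for every vertex, the bags containing it form a connected subtree. Here vertex 1 appears in no bag, so the decomposition is invalid.

No — vertex 1 appears in no bag.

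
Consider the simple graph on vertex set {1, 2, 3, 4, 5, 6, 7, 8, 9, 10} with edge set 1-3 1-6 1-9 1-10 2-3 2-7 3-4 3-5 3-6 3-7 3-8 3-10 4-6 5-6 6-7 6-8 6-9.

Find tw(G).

2

A width-2 tree decomposition is:
Bags: B1 = {3, 5, 6}  B2 = {1, 3, 6}  B3 = {1, 6, 9}  B4 = {3, 6, 7}  B5 = {1, 3, 10}  B6 = {3, 6, 8}  B7 = {2, 3, 7}  B8 = {3, 4, 6}
Tree: B1–B2, B2–B3, B2–B4, B2–B5, B4–B6, B4–B7, B4–B8
Each bag holds 3 vertices, so the decomposition has width 2, which upper-bounds the treewidth. For the lower bound, the 3 vertices {1, 6, 9} are pairwise adjacent, and any tree decomposition puts a clique entirely inside one bag — forcing width ≥ 2. Therefore the treewidth is 2.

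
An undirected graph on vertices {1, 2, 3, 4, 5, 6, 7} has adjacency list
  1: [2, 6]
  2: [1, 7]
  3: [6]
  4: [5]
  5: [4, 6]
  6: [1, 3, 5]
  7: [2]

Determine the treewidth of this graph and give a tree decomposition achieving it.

The largest bag has 2 vertices, giving width 1; this decomposition certifies tw(G) ≤ 1. Since G has at least one edge (e.g. 5–6), it is not an edgeless graph, so tw(G) ≥ 1. Hence tw(G) = 1 exactly.

Treewidth 1.
One such decomposition:
Bags: B1 = {5, 6}  B2 = {1, 6}  B3 = {1, 2}  B4 = {4, 5}  B5 = {2, 7}  B6 = {3, 6}
Tree: B1–B2, B2–B3, B1–B4, B3–B5, B1–B6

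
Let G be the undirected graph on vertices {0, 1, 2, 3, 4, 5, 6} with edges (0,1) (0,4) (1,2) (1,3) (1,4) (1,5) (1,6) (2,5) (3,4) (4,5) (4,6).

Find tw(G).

2

A width-2 tree decomposition is:
Bags: B1 = {1, 4, 5}  B2 = {1, 3, 4}  B3 = {0, 1, 4}  B4 = {1, 4, 6}  B5 = {1, 2, 5}
Tree: B1–B2, B2–B3, B3–B4, B1–B5
Every bag has size at most 3, so the width is 3 − 1 = 2 and tw(G) ≤ 2. For the lower bound, the 3 vertices {1, 2, 5} are pairwise adjacent, and any tree decomposition puts a clique entirely inside one bag — forcing width ≥ 2. Therefore the treewidth is 2.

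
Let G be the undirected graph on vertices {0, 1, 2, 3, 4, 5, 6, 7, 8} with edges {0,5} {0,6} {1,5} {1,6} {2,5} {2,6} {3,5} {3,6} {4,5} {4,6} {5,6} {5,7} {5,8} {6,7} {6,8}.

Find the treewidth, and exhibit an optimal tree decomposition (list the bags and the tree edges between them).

Treewidth 2.
One optimal decomposition is:
Bags: B1 = {3, 5, 6}  B2 = {0, 5, 6}  B3 = {4, 5, 6}  B4 = {2, 5, 6}  B5 = {5, 6, 7}  B6 = {5, 6, 8}  B7 = {1, 5, 6}
Tree: B1–B2, B2–B3, B1–B4, B2–B5, B1–B6, B1–B7

The largest bag has 3 vertices, giving width 2; this decomposition certifies tw(G) ≤ 2. For the lower bound, the 3 vertices {0, 5, 6} are pairwise adjacent, and any tree decomposition puts a clique entirely inside one bag — forcing width ≥ 2. Hence tw(G) = 2 exactly.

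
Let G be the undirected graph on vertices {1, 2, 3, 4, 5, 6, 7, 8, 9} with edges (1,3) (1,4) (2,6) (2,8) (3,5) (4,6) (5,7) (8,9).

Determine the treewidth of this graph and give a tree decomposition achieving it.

Treewidth 1.
One such decomposition:
Bags: B1 = {8, 9}  B2 = {2, 8}  B3 = {2, 6}  B4 = {4, 6}  B5 = {1, 4}  B6 = {1, 3}  B7 = {3, 5}  B8 = {5, 7}
Tree: B1–B2, B2–B3, B3–B4, B4–B5, B5–B6, B6–B7, B7–B8

The largest bag has 2 vertices, giving width 1; this decomposition certifies tw(G) ≤ 1. Since G has at least one edge (e.g. 9–8), it is not an edgeless graph, so tw(G) ≥ 1. Hence tw(G) = 1 exactly.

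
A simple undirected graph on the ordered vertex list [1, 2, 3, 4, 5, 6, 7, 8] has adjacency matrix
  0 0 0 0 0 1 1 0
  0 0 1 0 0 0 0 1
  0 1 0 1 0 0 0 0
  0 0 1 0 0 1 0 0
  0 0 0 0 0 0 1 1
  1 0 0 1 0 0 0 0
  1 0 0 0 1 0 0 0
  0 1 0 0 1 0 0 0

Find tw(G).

2

A width-2 tree decomposition is:
Bags: B1 = {2, 3, 4}  B2 = {2, 4, 8}  B3 = {4, 5, 8}  B4 = {4, 5, 7}  B5 = {1, 4, 7}  B6 = {1, 4, 6}
Tree: B1–B2, B2–B3, B3–B4, B4–B5, B5–B6
The largest bag has 3 vertices, giving width 2; this decomposition certifies tw(G) ≤ 2. Since 4–3–2–8–5–7–1–6–4 is a cycle in G, G is not acyclic. Forests are exactly the graphs of treewidth ≤ 1, so tw(G) ≥ 2. Hence tw(G) = 2 exactly.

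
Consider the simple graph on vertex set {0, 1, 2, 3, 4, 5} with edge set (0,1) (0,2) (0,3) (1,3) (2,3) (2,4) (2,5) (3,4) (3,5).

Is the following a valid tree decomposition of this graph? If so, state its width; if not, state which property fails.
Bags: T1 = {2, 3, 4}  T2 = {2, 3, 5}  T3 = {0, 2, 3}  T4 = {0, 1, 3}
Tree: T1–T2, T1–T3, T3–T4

Yes; width 2.

Vertex coverage: the bags together contain {0, 1, 2, 3, 4, 5}, the full vertex set. Edge coverage: each edge of G has both endpoints in at least one bag. Running intersection: for every vertex, the bags containing it form a connected subtree. All three properties hold, so this is a valid tree decomposition of width max|bag| − 1 = 2, and hence tw(G) ≤ 2.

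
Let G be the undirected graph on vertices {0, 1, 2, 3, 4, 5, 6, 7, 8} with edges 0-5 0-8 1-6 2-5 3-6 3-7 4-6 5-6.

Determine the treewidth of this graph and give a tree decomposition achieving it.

Each bag holds 2 vertices, so the decomposition has width 1, which upper-bounds the treewidth. G has an edge, so its treewidth is at least 1. Therefore the treewidth is 1.

Treewidth 1.
One such decomposition:
Bags: B1 = {3, 6}  B2 = {4, 6}  B3 = {3, 7}  B4 = {1, 6}  B5 = {5, 6}  B6 = {2, 5}  B7 = {0, 5}  B8 = {0, 8}
Tree: B1–B2, B1–B3, B1–B4, B4–B5, B5–B6, B5–B7, B7–B8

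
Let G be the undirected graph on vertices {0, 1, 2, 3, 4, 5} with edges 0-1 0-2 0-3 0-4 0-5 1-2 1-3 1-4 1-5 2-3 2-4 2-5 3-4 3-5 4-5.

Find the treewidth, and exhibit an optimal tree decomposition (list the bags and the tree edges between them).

Treewidth 5.
One optimal decomposition is:
Bags: B1 = {0, 1, 2, 3, 4, 5}
Tree: (single bag)

A single bag containing all 6 vertices is trivially a valid decomposition of width 5. On the other hand G contains the 6-clique {0, 1, 2, 3, 4, 5}. A clique must lie in a single bag of any decomposition, so no decomposition can have width below 5. The upper and lower bounds meet at 5, so that is the treewidth.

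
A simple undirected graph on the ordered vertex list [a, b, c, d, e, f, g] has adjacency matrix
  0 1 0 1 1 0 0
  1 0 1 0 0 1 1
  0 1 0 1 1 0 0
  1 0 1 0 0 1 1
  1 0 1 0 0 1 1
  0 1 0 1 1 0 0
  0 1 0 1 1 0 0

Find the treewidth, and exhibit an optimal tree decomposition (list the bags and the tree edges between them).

Treewidth 3.
One optimal decomposition is:
Bags: B1 = {b, d, e, g}  B2 = {b, d, e, f}  B3 = {a, b, d, e}  B4 = {b, c, d, e}
Tree: B1–B2, B2–B3, B3–B4

Each bag holds 4 vertices, so the decomposition has width 3, which upper-bounds the treewidth. For the lower bound: the 4 vertex sets {e,g}, {d,f}, {b}, {a} are disjoint, each induces a connected subgraph, and every pair is joined by at least one edge of G. Contracting each set to a single vertex therefore yields K_{4} as a minor, and since treewidth is minor-monotone, tw(G) ≥ tw(K_{4}) = 3. The upper and lower bounds meet at 3, so that is the treewidth.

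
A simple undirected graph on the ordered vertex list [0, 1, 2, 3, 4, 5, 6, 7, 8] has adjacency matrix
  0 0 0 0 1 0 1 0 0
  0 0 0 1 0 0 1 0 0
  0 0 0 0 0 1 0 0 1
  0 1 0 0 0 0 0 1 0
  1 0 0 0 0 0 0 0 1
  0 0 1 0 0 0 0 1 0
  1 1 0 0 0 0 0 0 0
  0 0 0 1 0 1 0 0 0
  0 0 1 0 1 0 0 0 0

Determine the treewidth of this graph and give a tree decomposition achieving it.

Treewidth 2.
One optimal decomposition is:
Bags: B1 = {1, 3, 7}  B2 = {1, 5, 7}  B3 = {1, 2, 5}  B4 = {1, 2, 8}  B5 = {1, 4, 8}  B6 = {0, 1, 4}  B7 = {0, 1, 6}
Tree: B1–B2, B2–B3, B3–B4, B4–B5, B5–B6, B6–B7

The largest bag has 3 vertices, giving width 2; this decomposition certifies tw(G) ≤ 2. The edges 1–3–7–5–2–8–4–0–6–1 form a cycle, so G is not a tree and its treewidth is at least 2. The upper and lower bounds meet at 2, so that is the treewidth.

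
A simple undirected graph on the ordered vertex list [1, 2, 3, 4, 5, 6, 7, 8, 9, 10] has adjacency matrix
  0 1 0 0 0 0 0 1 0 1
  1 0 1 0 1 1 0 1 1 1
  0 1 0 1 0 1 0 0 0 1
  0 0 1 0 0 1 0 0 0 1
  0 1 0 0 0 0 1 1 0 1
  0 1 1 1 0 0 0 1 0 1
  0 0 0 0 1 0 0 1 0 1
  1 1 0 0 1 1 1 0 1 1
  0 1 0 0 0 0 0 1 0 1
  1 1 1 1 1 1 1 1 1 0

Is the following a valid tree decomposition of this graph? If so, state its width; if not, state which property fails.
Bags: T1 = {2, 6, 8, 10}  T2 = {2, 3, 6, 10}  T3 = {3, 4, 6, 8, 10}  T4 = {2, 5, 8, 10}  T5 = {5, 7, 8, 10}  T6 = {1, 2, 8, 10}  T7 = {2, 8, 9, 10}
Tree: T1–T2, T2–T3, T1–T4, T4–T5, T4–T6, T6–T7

A tree decomposition must satisfy three properties: every vertex lies in some bag; for every edge, both endpoints lie together in some bag; and for every vertex, the bags containing it form a connected subtree. Here bags containing vertex 8 are not connected in the tree, so the decomposition is invalid.

No — bags containing vertex 8 are not connected in the tree.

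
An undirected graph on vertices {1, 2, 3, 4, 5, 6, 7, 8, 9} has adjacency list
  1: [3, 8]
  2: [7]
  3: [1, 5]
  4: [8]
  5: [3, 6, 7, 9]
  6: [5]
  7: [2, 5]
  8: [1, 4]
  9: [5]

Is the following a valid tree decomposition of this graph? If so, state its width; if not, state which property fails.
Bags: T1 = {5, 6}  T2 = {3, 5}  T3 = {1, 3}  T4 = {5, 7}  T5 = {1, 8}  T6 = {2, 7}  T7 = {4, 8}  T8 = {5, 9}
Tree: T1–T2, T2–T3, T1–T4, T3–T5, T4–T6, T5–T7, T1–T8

Yes; width 1.

Vertex coverage: the bags together contain {1, 2, 3, 4, 5, 6, 7, 8, 9}, the full vertex set. Edge coverage: each edge of G has both endpoints in at least one bag. Running intersection: for every vertex, the bags containing it form a connected subtree. All three properties hold, so this is a valid tree decomposition of width max|bag| − 1 = 1, and hence tw(G) ≤ 1.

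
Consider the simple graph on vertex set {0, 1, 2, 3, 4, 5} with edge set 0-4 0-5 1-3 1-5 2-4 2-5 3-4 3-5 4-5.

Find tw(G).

A width-2 tree decomposition is:
Bags: B1 = {3, 4, 5}  B2 = {0, 4, 5}  B3 = {2, 4, 5}  B4 = {1, 3, 5}
Tree: B1–B2, B1–B3, B1–B4
Each bag holds 3 vertices, so the decomposition has width 2, which upper-bounds the treewidth. Conversely, {1, 3, 5} is a clique of size 3, and the vertices of any clique must share a bag in every tree decomposition; so some bag has ≥ 3 vertices and tw(G) ≥ 2. Hence tw(G) = 2 exactly.

2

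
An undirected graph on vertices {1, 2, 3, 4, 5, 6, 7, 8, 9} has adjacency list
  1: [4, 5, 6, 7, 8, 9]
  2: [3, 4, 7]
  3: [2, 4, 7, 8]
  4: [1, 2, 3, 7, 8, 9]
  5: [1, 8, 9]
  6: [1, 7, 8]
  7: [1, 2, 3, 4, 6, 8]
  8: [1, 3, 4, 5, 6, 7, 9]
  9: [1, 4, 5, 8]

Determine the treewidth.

A width-3 tree decomposition is:
Bags: B1 = {1, 4, 8, 9}  B2 = {1, 4, 7, 8}  B3 = {1, 6, 7, 8}  B4 = {1, 5, 8, 9}  B5 = {3, 4, 7, 8}  B6 = {2, 3, 4, 7}
Tree: B1–B2, B2–B3, B1–B4, B2–B5, B5–B6
The largest bag has 4 vertices, giving width 3; this decomposition certifies tw(G) ≤ 3. Conversely, {1, 4, 8, 9} is a clique of size 4, and the vertices of any clique must share a bag in every tree decomposition; so some bag has ≥ 4 vertices and tw(G) ≥ 3. The upper and lower bounds meet at 3, so that is the treewidth.

3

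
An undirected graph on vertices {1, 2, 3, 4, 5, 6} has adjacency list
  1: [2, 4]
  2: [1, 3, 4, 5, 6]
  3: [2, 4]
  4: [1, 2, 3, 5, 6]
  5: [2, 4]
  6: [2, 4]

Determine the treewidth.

A width-2 tree decomposition is:
Bags: B1 = {2, 3, 4}  B2 = {2, 4, 6}  B3 = {1, 2, 4}  B4 = {2, 4, 5}
Tree: B1–B2, B1–B3, B2–B4
Each bag holds 3 vertices, so the decomposition has width 2, which upper-bounds the treewidth. For the lower bound, the 3 vertices {1, 2, 4} are pairwise adjacent, and any tree decomposition puts a clique entirely inside one bag — forcing width ≥ 2. Therefore the treewidth is 2.

2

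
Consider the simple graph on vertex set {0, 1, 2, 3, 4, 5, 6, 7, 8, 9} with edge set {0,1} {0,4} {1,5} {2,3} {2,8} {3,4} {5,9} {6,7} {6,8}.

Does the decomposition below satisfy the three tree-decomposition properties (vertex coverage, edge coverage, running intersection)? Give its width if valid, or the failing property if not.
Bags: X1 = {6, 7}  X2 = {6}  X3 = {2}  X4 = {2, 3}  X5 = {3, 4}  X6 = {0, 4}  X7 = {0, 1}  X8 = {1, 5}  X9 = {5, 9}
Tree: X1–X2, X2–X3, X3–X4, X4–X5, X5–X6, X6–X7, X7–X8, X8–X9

No — vertex 8 appears in no bag.

A tree decomposition must satisfy three properties: every vertex lies in some bag; for every edge, both endpoints lie together in some bag; and for every vertex, the bags containing it form a connected subtree. Here vertex 8 appears in no bag, so the decomposition is invalid.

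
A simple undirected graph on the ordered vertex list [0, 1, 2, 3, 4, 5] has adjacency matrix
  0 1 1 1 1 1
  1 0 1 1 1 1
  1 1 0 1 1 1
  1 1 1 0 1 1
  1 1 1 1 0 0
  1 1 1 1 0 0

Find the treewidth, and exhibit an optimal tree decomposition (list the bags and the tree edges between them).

The largest bag has 5 vertices, giving width 4; this decomposition certifies tw(G) ≤ 4. Conversely, {0, 1, 2, 3, 4} is a clique of size 5, and the vertices of any clique must share a bag in every tree decomposition; so some bag has ≥ 5 vertices and tw(G) ≥ 4. Hence tw(G) = 4 exactly.

Treewidth 4.
One optimal decomposition is:
Bags: B1 = {0, 1, 2, 3, 4}  B2 = {0, 1, 2, 3, 5}
Tree: B1–B2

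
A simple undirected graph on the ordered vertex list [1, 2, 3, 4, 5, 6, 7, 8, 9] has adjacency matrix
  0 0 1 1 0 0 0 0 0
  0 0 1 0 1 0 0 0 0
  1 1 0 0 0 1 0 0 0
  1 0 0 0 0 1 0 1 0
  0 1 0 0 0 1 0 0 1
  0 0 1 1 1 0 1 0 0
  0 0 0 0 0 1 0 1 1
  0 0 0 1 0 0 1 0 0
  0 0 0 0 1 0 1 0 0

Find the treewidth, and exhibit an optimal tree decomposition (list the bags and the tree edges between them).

Every bag has size at most 4, so the width is 4 − 1 = 3 and tw(G) ≤ 3. For the lower bound: the 4 vertex sets {1,2,3}, {4}, {6}, {5,7,8,9} are disjoint, each induces a connected subgraph, and every pair is joined by at least one edge of G. Contracting each set to a single vertex therefore yields K_{4} as a minor, and since treewidth is minor-monotone, tw(G) ≥ tw(K_{4}) = 3. Therefore the treewidth is 3.

Treewidth 3.
Bags: B1 = {1, 2, 3, 4}  B2 = {2, 3, 4, 6}  B3 = {2, 4, 5, 6}  B4 = {4, 5, 6, 8}  B5 = {5, 6, 7, 8}  B6 = {5, 7, 8, 9}
Tree: B1–B2, B2–B3, B3–B4, B4–B5, B5–B6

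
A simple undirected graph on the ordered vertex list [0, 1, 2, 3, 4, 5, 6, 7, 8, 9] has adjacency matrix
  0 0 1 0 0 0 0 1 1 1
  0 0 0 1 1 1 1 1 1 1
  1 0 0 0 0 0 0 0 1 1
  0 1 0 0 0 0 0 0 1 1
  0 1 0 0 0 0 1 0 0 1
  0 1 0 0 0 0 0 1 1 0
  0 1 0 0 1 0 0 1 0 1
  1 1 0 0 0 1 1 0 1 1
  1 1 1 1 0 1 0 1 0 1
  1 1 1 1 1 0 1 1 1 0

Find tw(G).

3

A width-3 tree decomposition is:
Bags: B1 = {1, 7, 8, 9}  B2 = {1, 6, 7, 9}  B3 = {0, 7, 8, 9}  B4 = {1, 4, 6, 9}  B5 = {1, 5, 7, 8}  B6 = {0, 2, 8, 9}  B7 = {1, 3, 8, 9}
Tree: B1–B2, B1–B3, B2–B4, B1–B5, B3–B6, B1–B7
Every bag has size at most 4, so the width is 4 − 1 = 3 and tw(G) ≤ 3. For the lower bound, the 4 vertices {0, 2, 8, 9} are pairwise adjacent, and any tree decomposition puts a clique entirely inside one bag — forcing width ≥ 3. Combining the bounds, tw(G) = 3.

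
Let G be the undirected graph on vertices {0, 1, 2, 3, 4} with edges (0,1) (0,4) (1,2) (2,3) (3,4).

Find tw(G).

2

A width-2 tree decomposition is:
Bags: B1 = {1, 2, 3}  B2 = {0, 1, 3}  B3 = {0, 3, 4}
Tree: B1–B2, B2–B3
Each bag holds 3 vertices, so the decomposition has width 2, which upper-bounds the treewidth. The edges 3–2–1–0–4–3 form a cycle, so G is not a tree and its treewidth is at least 2. Therefore the treewidth is 2.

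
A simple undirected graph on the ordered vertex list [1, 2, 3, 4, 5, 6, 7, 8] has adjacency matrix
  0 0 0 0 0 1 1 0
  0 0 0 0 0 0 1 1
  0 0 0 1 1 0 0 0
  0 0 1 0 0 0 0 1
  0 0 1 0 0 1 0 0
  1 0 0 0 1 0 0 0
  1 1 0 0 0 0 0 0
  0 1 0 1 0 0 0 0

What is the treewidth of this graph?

2

A width-2 tree decomposition is:
Bags: B1 = {3, 4, 5}  B2 = {4, 5, 8}  B3 = {2, 5, 8}  B4 = {2, 5, 7}  B5 = {1, 5, 7}  B6 = {1, 5, 6}
Tree: B1–B2, B2–B3, B3–B4, B4–B5, B5–B6
Each bag holds 3 vertices, so the decomposition has width 2, which upper-bounds the treewidth. Since 5–3–4–8–2–7–1–6–5 is a cycle in G, G is not acyclic. Forests are exactly the graphs of treewidth ≤ 1, so tw(G) ≥ 2. The upper and lower bounds meet at 2, so that is the treewidth.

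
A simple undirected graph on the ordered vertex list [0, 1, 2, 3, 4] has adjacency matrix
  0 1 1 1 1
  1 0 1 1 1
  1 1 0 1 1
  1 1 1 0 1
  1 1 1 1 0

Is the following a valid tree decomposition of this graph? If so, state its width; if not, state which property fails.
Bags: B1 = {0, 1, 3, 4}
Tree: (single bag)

No — vertex 2 appears in no bag.

A tree decomposition must satisfy three properties: every vertex lies in some bag; for every edge, both endpoints lie together in some bag; and for every vertex, the bags containing it form a connected subtree. Here vertex 2 appears in no bag, so the decomposition is invalid.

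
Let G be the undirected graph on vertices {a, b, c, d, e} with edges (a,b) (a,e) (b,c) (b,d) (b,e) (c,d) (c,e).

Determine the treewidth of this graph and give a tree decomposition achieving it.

Each bag holds 3 vertices, so the decomposition has width 2, which upper-bounds the treewidth. For the lower bound, the 3 vertices {b, c, d} are pairwise adjacent, and any tree decomposition puts a clique entirely inside one bag — forcing width ≥ 2. Therefore the treewidth is 2.

Treewidth 2.
One optimal decomposition is:
Bags: B1 = {a, b, e}  B2 = {b, c, e}  B3 = {b, c, d}
Tree: B1–B2, B2–B3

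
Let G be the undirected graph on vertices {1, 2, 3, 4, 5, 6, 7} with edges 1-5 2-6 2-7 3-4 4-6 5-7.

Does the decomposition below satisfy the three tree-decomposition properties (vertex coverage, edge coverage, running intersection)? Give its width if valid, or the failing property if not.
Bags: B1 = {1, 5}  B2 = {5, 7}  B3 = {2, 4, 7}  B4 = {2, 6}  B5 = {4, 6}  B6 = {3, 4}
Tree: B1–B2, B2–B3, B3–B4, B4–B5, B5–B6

A tree decomposition must satisfy three properties: every vertex lies in some bag; for every edge, both endpoints lie together in some bag; and for every vertex, the bags containing it form a connected subtree. Here bags containing vertex 4 are not connected in the tree, so the decomposition is invalid.

No — bags containing vertex 4 are not connected in the tree.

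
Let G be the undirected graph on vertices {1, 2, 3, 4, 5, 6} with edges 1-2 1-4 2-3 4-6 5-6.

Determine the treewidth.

1

A width-1 tree decomposition is:
Bags: B1 = {2, 3}  B2 = {1, 2}  B3 = {1, 4}  B4 = {4, 6}  B5 = {5, 6}
Tree: B1–B2, B2–B3, B3–B4, B4–B5
The largest bag has 2 vertices, giving width 1; this decomposition certifies tw(G) ≤ 1. G has an edge, so its treewidth is at least 1. Therefore the treewidth is 1.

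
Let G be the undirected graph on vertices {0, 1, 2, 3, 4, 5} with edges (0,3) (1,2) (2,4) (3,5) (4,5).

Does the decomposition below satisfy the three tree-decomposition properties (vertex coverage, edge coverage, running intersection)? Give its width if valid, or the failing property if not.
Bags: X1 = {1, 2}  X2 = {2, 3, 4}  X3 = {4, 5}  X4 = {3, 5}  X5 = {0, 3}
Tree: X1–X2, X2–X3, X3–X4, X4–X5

No — bags containing vertex 3 are not connected in the tree.

A tree decomposition must satisfy three properties: every vertex lies in some bag; for every edge, both endpoints lie together in some bag; and for every vertex, the bags containing it form a connected subtree. Here bags containing vertex 3 are not connected in the tree, so the decomposition is invalid.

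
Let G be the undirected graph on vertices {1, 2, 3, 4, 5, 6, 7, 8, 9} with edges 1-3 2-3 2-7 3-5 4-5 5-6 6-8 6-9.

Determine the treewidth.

1

A width-1 tree decomposition is:
Bags: B1 = {5, 6}  B2 = {4, 5}  B3 = {3, 5}  B4 = {1, 3}  B5 = {2, 3}  B6 = {6, 9}  B7 = {2, 7}  B8 = {6, 8}
Tree: B1–B2, B1–B3, B3–B4, B3–B5, B1–B6, B5–B7, B6–B8
Every bag has size at most 2, so the width is 2 − 1 = 1 and tw(G) ≤ 1. Any graph with an edge has treewidth ≥ 1, and G has the edge 6–5. The upper and lower bounds meet at 1, so that is the treewidth.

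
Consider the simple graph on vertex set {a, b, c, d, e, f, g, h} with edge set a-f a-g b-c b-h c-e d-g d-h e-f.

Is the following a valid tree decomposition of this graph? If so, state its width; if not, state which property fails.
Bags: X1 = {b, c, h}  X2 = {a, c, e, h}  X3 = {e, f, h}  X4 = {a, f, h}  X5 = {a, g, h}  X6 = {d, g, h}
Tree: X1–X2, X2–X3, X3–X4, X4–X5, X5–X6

A tree decomposition must satisfy three properties: every vertex lies in some bag; for every edge, both endpoints lie together in some bag; and for every vertex, the bags containing it form a connected subtree. Here bags containing vertex a are not connected in the tree, so the decomposition is invalid.

No — bags containing vertex a are not connected in the tree.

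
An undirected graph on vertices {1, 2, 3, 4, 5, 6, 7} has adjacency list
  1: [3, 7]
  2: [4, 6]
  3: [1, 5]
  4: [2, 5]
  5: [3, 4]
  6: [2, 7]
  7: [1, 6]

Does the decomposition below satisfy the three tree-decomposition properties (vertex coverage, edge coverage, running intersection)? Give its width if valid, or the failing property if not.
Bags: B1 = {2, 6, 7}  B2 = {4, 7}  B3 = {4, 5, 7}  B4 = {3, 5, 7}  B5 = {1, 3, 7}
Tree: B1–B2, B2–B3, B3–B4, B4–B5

A tree decomposition must satisfy three properties: every vertex lies in some bag; for every edge, both endpoints lie together in some bag; and for every vertex, the bags containing it form a connected subtree. Here edge (2,4) lies in no bag, so the decomposition is invalid.

No — edge (2,4) lies in no bag.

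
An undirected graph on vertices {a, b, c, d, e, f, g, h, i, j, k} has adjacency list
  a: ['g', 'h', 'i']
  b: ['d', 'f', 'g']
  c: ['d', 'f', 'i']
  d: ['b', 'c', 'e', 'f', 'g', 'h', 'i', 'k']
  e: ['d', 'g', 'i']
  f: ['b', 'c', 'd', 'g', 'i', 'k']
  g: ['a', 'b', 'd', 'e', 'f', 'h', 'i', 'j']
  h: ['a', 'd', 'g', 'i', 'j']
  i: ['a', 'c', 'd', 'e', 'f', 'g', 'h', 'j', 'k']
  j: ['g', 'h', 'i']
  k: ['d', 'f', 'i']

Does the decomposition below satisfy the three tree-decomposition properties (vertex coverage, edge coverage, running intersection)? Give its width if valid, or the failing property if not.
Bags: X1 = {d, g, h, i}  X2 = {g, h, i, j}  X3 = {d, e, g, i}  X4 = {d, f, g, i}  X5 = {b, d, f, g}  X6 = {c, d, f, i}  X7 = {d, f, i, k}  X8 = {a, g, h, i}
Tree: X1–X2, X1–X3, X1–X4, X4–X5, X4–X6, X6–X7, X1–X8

Checking the three conditions: (i) the bags cover all of {a, b, c, d, e, f, g, h, i, j, k}; (ii) for each edge, some bag contains both endpoints; (iii) the bags containing any fixed vertex form a subtree. All hold, so the decomposition is valid with width 4 − 1 = 3.

Yes; width 3.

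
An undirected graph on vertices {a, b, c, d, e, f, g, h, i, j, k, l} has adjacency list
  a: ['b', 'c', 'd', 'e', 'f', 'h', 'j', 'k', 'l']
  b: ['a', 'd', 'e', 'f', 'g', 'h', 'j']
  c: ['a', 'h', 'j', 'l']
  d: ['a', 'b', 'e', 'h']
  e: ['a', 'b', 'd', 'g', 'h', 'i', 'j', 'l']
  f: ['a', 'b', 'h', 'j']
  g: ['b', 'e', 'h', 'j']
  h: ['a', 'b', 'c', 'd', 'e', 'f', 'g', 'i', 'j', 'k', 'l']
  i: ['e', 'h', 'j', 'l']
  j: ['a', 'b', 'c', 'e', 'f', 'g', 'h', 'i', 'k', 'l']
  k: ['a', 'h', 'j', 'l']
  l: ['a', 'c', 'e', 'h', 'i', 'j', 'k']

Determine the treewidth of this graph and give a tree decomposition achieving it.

Every bag has size at most 5, so the width is 5 − 1 = 4 and tw(G) ≤ 4. On the other hand G contains the 5-clique {a, b, d, e, h}. A clique must lie in a single bag of any decomposition, so no decomposition can have width below 4. Hence tw(G) = 4 exactly.

Treewidth 4.
One optimal decomposition is:
Bags: B1 = {a, e, h, j, l}  B2 = {e, h, i, j, l}  B3 = {a, b, e, h, j}  B4 = {a, h, j, k, l}  B5 = {a, b, d, e, h}  B6 = {a, c, h, j, l}  B7 = {b, e, g, h, j}  B8 = {a, b, f, h, j}
Tree: B1–B2, B1–B3, B1–B4, B3–B5, B1–B6, B3–B7, B3–B8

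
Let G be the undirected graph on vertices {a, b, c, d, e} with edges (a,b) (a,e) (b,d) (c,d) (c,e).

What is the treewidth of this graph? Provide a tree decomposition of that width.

Each bag holds 3 vertices, so the decomposition has width 2, which upper-bounds the treewidth. The edges a–e–c–d–b–a form a cycle, so G is not a tree and its treewidth is at least 2. Therefore the treewidth is 2.

Treewidth 2.
One such decomposition:
Bags: B1 = {a, c, e}  B2 = {a, c, d}  B3 = {a, b, d}
Tree: B1–B2, B2–B3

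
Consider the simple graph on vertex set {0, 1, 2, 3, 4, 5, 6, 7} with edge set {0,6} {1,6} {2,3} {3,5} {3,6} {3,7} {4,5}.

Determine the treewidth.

1

A width-1 tree decomposition is:
Bags: B1 = {0, 6}  B2 = {1, 6}  B3 = {3, 6}  B4 = {3, 5}  B5 = {3, 7}  B6 = {4, 5}  B7 = {2, 3}
Tree: B1–B2, B2–B3, B3–B4, B4–B5, B4–B6, B5–B7
Each bag holds 2 vertices, so the decomposition has width 1, which upper-bounds the treewidth. Since G has at least one edge (e.g. 0–6), it is not an edgeless graph, so tw(G) ≥ 1. Combining the bounds, tw(G) = 1.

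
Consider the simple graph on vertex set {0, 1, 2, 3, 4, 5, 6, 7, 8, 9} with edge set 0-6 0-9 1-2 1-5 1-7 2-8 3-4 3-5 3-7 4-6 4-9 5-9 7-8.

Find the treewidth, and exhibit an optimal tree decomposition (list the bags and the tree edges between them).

Treewidth 2.
Bags: B1 = {0, 4, 6}  B2 = {0, 4, 9}  B3 = {3, 4, 9}  B4 = {3, 5, 9}  B5 = {3, 5, 7}  B6 = {1, 5, 7}  B7 = {1, 7, 8}  B8 = {1, 2, 8}
Tree: B1–B2, B2–B3, B3–B4, B4–B5, B5–B6, B6–B7, B7–B8

The largest bag has 3 vertices, giving width 2; this decomposition certifies tw(G) ≤ 2. Since 6–0–9–4–6 is a cycle in G, G is not acyclic. Forests are exactly the graphs of treewidth ≤ 1, so tw(G) ≥ 2. Hence tw(G) = 2 exactly.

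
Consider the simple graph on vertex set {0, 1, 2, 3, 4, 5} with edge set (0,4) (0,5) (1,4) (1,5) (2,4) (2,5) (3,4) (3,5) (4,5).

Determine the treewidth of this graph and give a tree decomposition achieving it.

Treewidth 2.
One such decomposition:
Bags: B1 = {0, 4, 5}  B2 = {3, 4, 5}  B3 = {1, 4, 5}  B4 = {2, 4, 5}
Tree: B1–B2, B2–B3, B3–B4

Every bag has size at most 3, so the width is 3 − 1 = 2 and tw(G) ≤ 2. On the other hand G contains the 3-clique {0, 4, 5}. A clique must lie in a single bag of any decomposition, so no decomposition can have width below 2. Hence tw(G) = 2 exactly.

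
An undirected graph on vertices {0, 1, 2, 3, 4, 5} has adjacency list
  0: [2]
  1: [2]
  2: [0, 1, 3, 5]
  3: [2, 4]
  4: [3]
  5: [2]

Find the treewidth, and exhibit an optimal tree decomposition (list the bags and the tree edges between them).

Treewidth 1.
One such decomposition:
Bags: B1 = {2, 3}  B2 = {3, 4}  B3 = {2, 5}  B4 = {1, 2}  B5 = {0, 2}
Tree: B1–B2, B1–B3, B3–B4, B1–B5

Every bag has size at most 2, so the width is 2 − 1 = 1 and tw(G) ≤ 1. Since G has at least one edge (e.g. 2–3), it is not an edgeless graph, so tw(G) ≥ 1. Hence tw(G) = 1 exactly.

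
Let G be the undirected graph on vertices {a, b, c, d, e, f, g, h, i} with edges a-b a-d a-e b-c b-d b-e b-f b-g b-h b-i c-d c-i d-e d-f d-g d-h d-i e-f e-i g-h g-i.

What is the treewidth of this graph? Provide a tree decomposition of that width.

Treewidth 3.
One such decomposition:
Bags: B1 = {b, d, e, f}  B2 = {b, d, e, i}  B3 = {a, b, d, e}  B4 = {b, d, g, i}  B5 = {b, d, g, h}  B6 = {b, c, d, i}
Tree: B1–B2, B2–B3, B2–B4, B4–B5, B2–B6

The largest bag has 4 vertices, giving width 3; this decomposition certifies tw(G) ≤ 3. For the lower bound, the 4 vertices {a, b, d, e} are pairwise adjacent, and any tree decomposition puts a clique entirely inside one bag — forcing width ≥ 3. Combining the bounds, tw(G) = 3.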